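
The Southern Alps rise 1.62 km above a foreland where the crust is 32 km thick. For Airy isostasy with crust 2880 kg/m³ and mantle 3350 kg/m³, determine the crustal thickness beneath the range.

43.5 km

Root depth r = h ρ_c / (ρ_m − ρ_c) = 1.62 km × 2880 / 470 = 9.927 km.
Total thickness = T + h + r = 32 km + 1.62 km + 9.927 km = 43.5 km.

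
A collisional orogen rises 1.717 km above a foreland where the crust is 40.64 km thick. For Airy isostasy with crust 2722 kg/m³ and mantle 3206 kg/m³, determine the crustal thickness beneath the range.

52 km

Root depth r = h ρ_c / (ρ_m − ρ_c) = 1.717 km × 2722 / 484 = 9.656 km.
Total thickness = T + h + r = 40.64 km + 1.717 km + 9.656 km = 52 km.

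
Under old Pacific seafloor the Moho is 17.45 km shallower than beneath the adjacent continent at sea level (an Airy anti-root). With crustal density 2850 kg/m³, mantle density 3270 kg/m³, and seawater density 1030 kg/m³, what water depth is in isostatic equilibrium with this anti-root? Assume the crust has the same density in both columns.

Replacing a thickness d of crust by seawater at the top must be balanced by replacing crust with mantle at the base: d (ρ_c − ρ_w) = a (ρ_m − ρ_c).
d = a (ρ_m − ρ_c)/(ρ_c − ρ_w) = 17.45 km × 420/1820 = 4.03 km.

4.03 km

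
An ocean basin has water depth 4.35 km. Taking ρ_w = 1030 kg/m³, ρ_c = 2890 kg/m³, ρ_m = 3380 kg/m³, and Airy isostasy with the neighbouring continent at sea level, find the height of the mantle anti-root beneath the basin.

16.5 km

By Archimedes' principle applied to the lithosphere: replacing crust with seawater at the top is compensated by replacing crust with mantle at the base: d (ρ_c − ρ_w) = a (ρ_m − ρ_c).
a = d (ρ_c − ρ_w)/(ρ_m − ρ_c) = 4.35 km × 1860/490 = 16.5 km.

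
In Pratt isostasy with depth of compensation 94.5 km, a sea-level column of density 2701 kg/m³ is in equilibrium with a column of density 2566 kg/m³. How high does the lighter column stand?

ρ_ref D = ρ (D + h) → h = D (ρ_ref − ρ)/ρ.
h = 94.5 km × (2701 − 2566)/2566 = 4.97 km.

4.97 km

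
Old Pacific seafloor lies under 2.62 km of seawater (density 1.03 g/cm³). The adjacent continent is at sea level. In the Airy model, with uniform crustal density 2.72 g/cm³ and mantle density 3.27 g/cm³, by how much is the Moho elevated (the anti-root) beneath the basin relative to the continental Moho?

8.05 km

By Archimedes' principle applied to the lithosphere: replacing crust with seawater at the top is compensated by replacing crust with mantle at the base: d (ρ_c − ρ_w) = a (ρ_m − ρ_c).
a = d (ρ_c − ρ_w)/(ρ_m − ρ_c) = 2.62 km × 1.69/0.55 = 8.05 km.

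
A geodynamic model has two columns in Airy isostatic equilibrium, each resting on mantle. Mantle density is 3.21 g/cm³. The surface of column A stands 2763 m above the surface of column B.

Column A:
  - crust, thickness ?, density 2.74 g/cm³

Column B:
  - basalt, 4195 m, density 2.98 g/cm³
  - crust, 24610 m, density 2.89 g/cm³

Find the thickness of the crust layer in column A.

Take the compensation level at the base of the deeper column (depth z_c below the surface of column A) and equate Σ ρ_i t_i down to z_c; mantle fills any gap and the z_c terms cancel.
Column A: x×2.74 + (z_c − 0 − x)×3.21
Column B: 2763×0 + 4195×2.98 + 24610×2.89 + (z_c − 2763 − 28805)×3.21
The z_c×3.21 term appears on both sides and cancels. Collect the known terms of each column as K = Σ(ρt)_known − 3.21 × (depth of known layers): K_A = 0 − 3.21×0 = 0; K_B = 83624 − 3.21×(2763 + 28805) = −17709.28.
Balance: K_A − x×(3.21 − 2.74) = K_B, so x = (K_A − K_B)/(3.21 − 2.74) = 17709.3/0.47 = 37700 m.

37700 m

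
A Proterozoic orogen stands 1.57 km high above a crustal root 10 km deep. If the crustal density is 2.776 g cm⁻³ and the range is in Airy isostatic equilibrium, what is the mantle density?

Airy balance: ρ_c h = (ρ_m − ρ_c) r → ρ_m = ρ_c (1 + h/r).
ρ_m = 2.776 × (1 + 1.57 km/10 km) = 3.21 g cm⁻³.

3.21 g cm⁻³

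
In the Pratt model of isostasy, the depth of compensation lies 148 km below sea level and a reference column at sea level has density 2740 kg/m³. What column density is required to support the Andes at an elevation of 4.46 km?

2660 kg/m³

Pratt balance: ρ_ref D = ρ (D + h).
ρ = ρ_ref D/(D + h) = 2740 × 148 km/(148 km + 4.46 km) = 2660 kg/m³.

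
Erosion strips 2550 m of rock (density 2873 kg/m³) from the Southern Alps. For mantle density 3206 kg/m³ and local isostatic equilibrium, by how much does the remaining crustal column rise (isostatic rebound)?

2290 m

Unloading: uplift u = e ρ_c/ρ_m = 2550 m × 2873/3206 = 2290 m.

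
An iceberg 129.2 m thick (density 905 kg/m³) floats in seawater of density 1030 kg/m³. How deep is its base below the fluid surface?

114 m

Draft d = t ρ_obj/ρ_fluid = 129.2 m × 905/1030 = 114 m.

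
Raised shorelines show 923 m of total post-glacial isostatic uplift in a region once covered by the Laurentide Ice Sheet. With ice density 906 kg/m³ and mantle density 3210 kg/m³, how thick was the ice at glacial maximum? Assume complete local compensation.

u = t ρ_ice/ρ_m → t = u ρ_m/ρ_ice = 923 m × 3210/906 = 3270 m.

3270 m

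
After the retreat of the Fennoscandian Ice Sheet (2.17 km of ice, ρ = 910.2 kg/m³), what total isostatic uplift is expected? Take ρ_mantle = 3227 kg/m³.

Removing the load lets mantle flow back in; uplift u satisfies ρ_ice t = ρ_m u.
u = t ρ_ice/ρ_m = 2.17 km × 910.2/3227 = 0.612 km.

0.612 km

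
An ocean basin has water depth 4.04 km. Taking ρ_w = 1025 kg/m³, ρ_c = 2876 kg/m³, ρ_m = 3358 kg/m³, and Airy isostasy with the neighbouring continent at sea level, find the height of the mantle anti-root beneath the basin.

Balancing pressure at the compensation depth: replacing crust with seawater at the top is compensated by replacing crust with mantle at the base: d (ρ_c − ρ_w) = a (ρ_m − ρ_c).
a = d (ρ_c − ρ_w)/(ρ_m − ρ_c) = 4.04 km × 1851/482 = 15.5 km.

15.5 km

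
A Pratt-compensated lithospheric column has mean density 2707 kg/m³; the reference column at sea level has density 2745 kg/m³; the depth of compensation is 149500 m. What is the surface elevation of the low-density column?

ρ_ref D = ρ (D + h) → h = D (ρ_ref − ρ)/ρ.
h = 149500 m × (2745 − 2707)/2707 = 2100 m.

2100 m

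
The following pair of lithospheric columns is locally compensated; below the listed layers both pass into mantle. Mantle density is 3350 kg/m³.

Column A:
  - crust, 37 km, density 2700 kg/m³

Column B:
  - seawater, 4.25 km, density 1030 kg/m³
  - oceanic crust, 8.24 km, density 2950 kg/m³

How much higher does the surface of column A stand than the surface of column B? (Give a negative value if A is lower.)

For any compensation level in the mantle, the mantle terms cancel and isostasy reduces to e = (Σt_A − Σt_B) − (Σ(ρt)_A − Σ(ρt)_B) / ρ_m.
Σt_A = 37 km; Σt_B = 12.49 km; Σ(ρt)_A = 99900; Σ(ρt)_B = 28685.5 (in km·kg/m³).
e = (37 − 12.49) − (99900 − 28685.5) / 3350 = 3.25 km.

3.25 km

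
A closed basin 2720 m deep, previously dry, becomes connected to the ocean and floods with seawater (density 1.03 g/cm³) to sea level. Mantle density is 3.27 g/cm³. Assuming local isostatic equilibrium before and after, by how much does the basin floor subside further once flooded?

1250 m

After flooding the water column is d + s deep. Its weight must equal the weight of mantle displaced by the extra subsidence s: (d + s) ρ_w = s ρ_m.
s = d ρ_w / (ρ_m − ρ_w) = 2720 m × 1.03/(3.27 − 1.03) = 1250 m.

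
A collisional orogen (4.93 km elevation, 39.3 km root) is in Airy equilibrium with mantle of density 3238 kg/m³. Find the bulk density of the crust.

ρ_c h = (ρ_m − ρ_c) r → ρ_c (h + r) = ρ_m r → ρ_c = ρ_m r / (h + r).
ρ_c = 3238 × 39.3 km / (4.93 km + 39.3 km) = 2880 kg/m³.

2880 kg/m³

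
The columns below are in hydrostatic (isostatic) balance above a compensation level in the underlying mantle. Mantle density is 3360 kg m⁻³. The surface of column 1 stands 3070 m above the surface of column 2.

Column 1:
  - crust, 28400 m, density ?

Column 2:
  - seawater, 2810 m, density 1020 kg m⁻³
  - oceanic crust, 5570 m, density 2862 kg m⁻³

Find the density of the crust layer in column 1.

Take the compensation level at the base of the deeper column (depth z_c below the surface of column 1) and equate Σ ρ_i t_i down to z_c; mantle fills any gap and the z_c terms cancel.
Column 1: 28400×ρ + (z_c − 28400)×3360
Column 2: 3070×0 + 2810×1020 + 5570×2862 + (z_c − 3070 − 8380)×3360
The z_c×3360 term appears on both sides and cancels. Collect the known terms of each column as K = Σ(ρt)_known − 3360 × (depth of known layers): K_1 = 0 − 3360×28400 = −95424000; K_2 = 18807540 − 3360×(3070 + 8380) = −19664460.
Balance: K_1 + 28400×ρ = K_2, so ρ = (K_2 − K_1)/28400 = 75759500/28400 = 2670 kg m⁻³.

2670 kg m⁻³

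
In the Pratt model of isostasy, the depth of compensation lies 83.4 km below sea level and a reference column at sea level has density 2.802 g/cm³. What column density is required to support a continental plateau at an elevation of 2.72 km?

2.71 g/cm³

Pratt balance: ρ_ref D = ρ (D + h).
ρ = ρ_ref D/(D + h) = 2.802 × 83.4 km/(83.4 km + 2.72 km) = 2.71 g/cm³.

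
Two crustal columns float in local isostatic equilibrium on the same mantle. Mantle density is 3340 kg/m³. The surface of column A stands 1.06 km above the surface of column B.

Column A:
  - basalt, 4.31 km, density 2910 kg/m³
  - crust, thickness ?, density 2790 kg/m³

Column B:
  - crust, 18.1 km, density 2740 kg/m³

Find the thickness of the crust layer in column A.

Take the compensation level at the base of the deeper column (depth z_c below the surface of column A) and equate Σ ρ_i t_i down to z_c; mantle fills any gap and the z_c terms cancel.
Column A: 4.31×2910 + x×2790 + (z_c − 4.31 − x)×3340
Column B: 1.06×0 + 18.1×2740 + (z_c − 1.06 − 18.1)×3340
The z_c×3340 term appears on both sides and cancels. Collect the known terms of each column as K = Σ(ρt)_known − 3340 × (depth of known layers): K_A = 12542.1 − 3340×4.31 = −1853.3; K_B = 49594 − 3340×(1.06 + 18.1) = −14400.4.
Balance: K_A − x×(3340 − 2790) = K_B, so x = (K_A − K_B)/(3340 − 2790) = 12547.1/550 = 22.8 km.

22.8 km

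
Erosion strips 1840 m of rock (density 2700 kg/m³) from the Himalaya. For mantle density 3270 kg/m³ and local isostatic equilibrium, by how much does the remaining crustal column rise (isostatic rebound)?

1520 m

Unloading: uplift u = e ρ_c/ρ_m = 1840 m × 2700/3270 = 1520 m.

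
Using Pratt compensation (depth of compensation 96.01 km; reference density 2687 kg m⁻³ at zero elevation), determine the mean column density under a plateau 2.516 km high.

2620 kg m⁻³

Pratt balance: ρ_ref D = ρ (D + h).
ρ = ρ_ref D/(D + h) = 2687 × 96.01 km/(96.01 km + 2.516 km) = 2620 kg m⁻³.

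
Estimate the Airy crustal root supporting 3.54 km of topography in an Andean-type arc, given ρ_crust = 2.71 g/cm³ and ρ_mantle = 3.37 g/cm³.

Balancing pressure at the compensation depth: the weight of the topography is balanced by the buoyancy of the root, ρ_c h = (ρ_m − ρ_c) r.
r = h · ρ_c / (ρ_m − ρ_c) = 3.54 km × 2.71 / (3.37 − 2.71) = 14.5 km.

14.5 km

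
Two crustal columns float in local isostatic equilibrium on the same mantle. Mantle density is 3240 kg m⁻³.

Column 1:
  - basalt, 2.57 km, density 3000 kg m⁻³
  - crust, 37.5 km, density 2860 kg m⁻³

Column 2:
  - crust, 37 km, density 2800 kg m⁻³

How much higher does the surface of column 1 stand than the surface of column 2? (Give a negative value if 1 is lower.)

For any compensation level in the mantle, the mantle terms cancel and isostasy reduces to e = (Σt_1 − Σt_2) − (Σ(ρt)_1 − Σ(ρt)_2) / ρ_m.
Σt_1 = 40.07 km; Σt_2 = 37 km; Σ(ρt)_1 = 114960; Σ(ρt)_2 = 103600 (in km·kg m⁻³).
e = (40.07 − 37) − (114960 − 103600) / 3240 = −0.436 km.

−0.436 km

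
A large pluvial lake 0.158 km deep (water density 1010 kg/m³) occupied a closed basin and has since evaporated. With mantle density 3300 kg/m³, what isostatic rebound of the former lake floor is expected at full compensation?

u = d ρ_w/ρ_m = 0.158 km × 1010/3300 = 0.0484 km.

0.0484 km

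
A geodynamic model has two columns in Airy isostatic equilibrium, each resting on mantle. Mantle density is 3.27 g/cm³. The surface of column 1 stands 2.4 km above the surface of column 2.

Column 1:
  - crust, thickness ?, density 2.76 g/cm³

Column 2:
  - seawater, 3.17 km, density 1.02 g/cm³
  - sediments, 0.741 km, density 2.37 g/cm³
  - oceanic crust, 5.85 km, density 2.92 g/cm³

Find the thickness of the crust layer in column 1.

34.7 km

Take the compensation level at the base of the deeper column (depth z_c below the surface of column 1) and equate Σ ρ_i t_i down to z_c; mantle fills any gap and the z_c terms cancel.
Column 1: x×2.76 + (z_c − 0 − x)×3.27
Column 2: 2.4×0 + 3.17×1.02 + 0.741×2.37 + 5.85×2.92 + (z_c − 2.4 − 9.761)×3.27
The z_c×3.27 term appears on both sides and cancels. Collect the known terms of each column as K = Σ(ρt)_known − 3.27 × (depth of known layers): K_1 = 0 − 3.27×0 = 0; K_2 = 22.07157 − 3.27×(2.4 + 9.761) = −17.6949.
Balance: K_1 − x×(3.27 − 2.76) = K_2, so x = (K_1 − K_2)/(3.27 − 2.76) = 17.6949/0.51 = 34.7 km.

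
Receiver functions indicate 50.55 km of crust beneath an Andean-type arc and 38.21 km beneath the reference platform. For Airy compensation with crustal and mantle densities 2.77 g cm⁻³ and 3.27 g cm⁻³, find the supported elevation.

1.89 km

Excess crust Δ = 50.55 km − 38.21 km = 12.34 km, split between elevation h and root r with h + r = Δ.
Airy balance ρ_c h = (ρ_m − ρ_c) r gives r = h ρ_c/(ρ_m − ρ_c), so h (1 + ρ_c/(ρ_m − ρ_c)) = Δ, i.e. h = Δ (ρ_m − ρ_c)/ρ_m.
h = 12.34 km × 0.5/3.27 = 1.89 km.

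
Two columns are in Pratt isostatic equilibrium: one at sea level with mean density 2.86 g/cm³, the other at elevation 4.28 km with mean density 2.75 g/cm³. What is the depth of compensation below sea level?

107 km

ρ_ref D = ρ (D + h) → D (ρ_ref − ρ) = ρ h.
D = ρ h/(ρ_ref − ρ) = 2.75 × 4.28 km/(2.86 − 2.75) = 107 km.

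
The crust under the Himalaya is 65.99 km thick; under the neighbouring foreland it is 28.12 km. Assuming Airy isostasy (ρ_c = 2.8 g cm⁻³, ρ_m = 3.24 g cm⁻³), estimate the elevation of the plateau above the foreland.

5.14 km

Excess crust Δ = 65.99 km − 28.12 km = 37.87 km, split between elevation h and root r with h + r = Δ.
Airy balance ρ_c h = (ρ_m − ρ_c) r gives r = h ρ_c/(ρ_m − ρ_c), so h (1 + ρ_c/(ρ_m − ρ_c)) = Δ, i.e. h = Δ (ρ_m − ρ_c)/ρ_m.
h = 37.87 km × 0.44/3.24 = 5.14 km.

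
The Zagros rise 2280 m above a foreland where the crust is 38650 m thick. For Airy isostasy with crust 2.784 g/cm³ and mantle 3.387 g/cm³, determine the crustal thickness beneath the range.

Root depth r = h ρ_c / (ρ_m − ρ_c) = 2280 m × 2.784 / 0.603 = 10530 m.
Total thickness = T + h + r = 38650 m + 2280 m + 10530 m = 51500 m.

51500 m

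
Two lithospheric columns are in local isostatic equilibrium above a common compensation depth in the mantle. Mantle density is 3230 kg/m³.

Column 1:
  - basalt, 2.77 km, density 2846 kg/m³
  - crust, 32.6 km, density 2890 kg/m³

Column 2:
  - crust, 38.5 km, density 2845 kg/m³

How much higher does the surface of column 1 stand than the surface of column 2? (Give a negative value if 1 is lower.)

For any compensation level in the mantle, the mantle terms cancel and isostasy reduces to e = (Σt_1 − Σt_2) − (Σ(ρt)_1 − Σ(ρt)_2) / ρ_m.
Σt_1 = 35.37 km; Σt_2 = 38.5 km; Σ(ρt)_1 = 102097.42; Σ(ρt)_2 = 109532.5 (in km·kg/m³).
e = (35.37 − 38.5) − (102097.42 − 109532.5) / 3230 = −0.828 km.

−0.828 km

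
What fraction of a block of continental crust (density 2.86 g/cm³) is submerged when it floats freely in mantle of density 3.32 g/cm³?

0.861

Submerged fraction = ρ_obj/ρ_fluid = 2.86/3.32 = 0.861.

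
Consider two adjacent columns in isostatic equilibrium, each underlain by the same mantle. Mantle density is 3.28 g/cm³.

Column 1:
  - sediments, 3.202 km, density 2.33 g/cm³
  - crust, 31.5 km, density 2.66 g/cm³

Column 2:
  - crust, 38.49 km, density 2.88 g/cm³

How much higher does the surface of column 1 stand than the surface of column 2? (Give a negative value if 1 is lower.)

2.19 km

For any compensation level in the mantle, the mantle terms cancel and isostasy reduces to e = (Σt_1 − Σt_2) − (Σ(ρt)_1 − Σ(ρt)_2) / ρ_m.
Σt_1 = 34.702 km; Σt_2 = 38.49 km; Σ(ρt)_1 = 91.25066; Σ(ρt)_2 = 110.8512 (in km·g/cm³).
e = (34.702 − 38.49) − (91.25066 − 110.8512) / 3.28 = 2.19 km.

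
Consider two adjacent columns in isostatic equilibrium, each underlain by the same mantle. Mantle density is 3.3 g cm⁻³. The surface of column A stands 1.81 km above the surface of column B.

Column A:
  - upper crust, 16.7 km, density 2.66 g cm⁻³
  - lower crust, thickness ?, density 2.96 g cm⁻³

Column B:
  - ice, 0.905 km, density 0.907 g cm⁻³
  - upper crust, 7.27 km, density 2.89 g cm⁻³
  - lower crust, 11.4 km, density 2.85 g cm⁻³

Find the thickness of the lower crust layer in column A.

Take the compensation level at the base of the deeper column (depth z_c below the surface of column A) and equate Σ ρ_i t_i down to z_c; mantle fills any gap and the z_c terms cancel.
Column A: 16.7×2.66 + x×2.96 + (z_c − 16.7 − x)×3.3
Column B: 1.81×0 + 0.905×0.907 + 7.27×2.89 + 11.4×2.85 + (z_c − 1.81 − 19.575)×3.3
The z_c×3.3 term appears on both sides and cancels. Collect the known terms of each column as K = Σ(ρt)_known − 3.3 × (depth of known layers): K_A = 44.422 − 3.3×16.7 = −10.688; K_B = 54.321135 − 3.3×(1.81 + 19.575) = −16.249365.
Balance: K_A − x×(3.3 − 2.96) = K_B, so x = (K_A − K_B)/(3.3 − 2.96) = 5.56136/0.34 = 16.4 km.

16.4 km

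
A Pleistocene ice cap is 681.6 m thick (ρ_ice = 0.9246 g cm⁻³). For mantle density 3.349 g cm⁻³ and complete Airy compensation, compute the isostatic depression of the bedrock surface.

Balancing pressure at the compensation depth: the ice load ρ_ice t is balanced by mantle displaced below, ρ_m s.
s = t ρ_ice / ρ_m = 681.6 m × 0.9246/3.349 = 188 m.

188 m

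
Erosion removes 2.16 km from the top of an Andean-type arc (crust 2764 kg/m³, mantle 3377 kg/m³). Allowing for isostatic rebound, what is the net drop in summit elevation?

Rebound u = e ρ_c/ρ_m = 2.16 km × 2764/3377 = 1.768 km.
Net surface drop = e − u = 2.16 km − 1.768 km = e (ρ_m − ρ_c)/ρ_m = 0.392 km.

0.392 km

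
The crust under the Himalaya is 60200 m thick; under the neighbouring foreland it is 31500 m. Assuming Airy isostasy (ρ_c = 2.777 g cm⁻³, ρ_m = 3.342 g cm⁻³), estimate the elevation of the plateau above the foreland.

Excess crust Δ = 60200 m − 31500 m = 28700 m, split between elevation h and root r with h + r = Δ.
Airy balance ρ_c h = (ρ_m − ρ_c) r gives r = h ρ_c/(ρ_m − ρ_c), so h (1 + ρ_c/(ρ_m − ρ_c)) = Δ, i.e. h = Δ (ρ_m − ρ_c)/ρ_m.
h = 28700 m × 0.565/3.342 = 4850 m.

4850 m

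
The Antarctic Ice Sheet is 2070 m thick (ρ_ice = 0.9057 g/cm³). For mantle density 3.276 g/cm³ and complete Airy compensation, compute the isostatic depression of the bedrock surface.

572 m

In Airy isostatic equilibrium: the ice load ρ_ice t is balanced by mantle displaced below, ρ_m s.
s = t ρ_ice / ρ_m = 2070 m × 0.9057/3.276 = 572 m.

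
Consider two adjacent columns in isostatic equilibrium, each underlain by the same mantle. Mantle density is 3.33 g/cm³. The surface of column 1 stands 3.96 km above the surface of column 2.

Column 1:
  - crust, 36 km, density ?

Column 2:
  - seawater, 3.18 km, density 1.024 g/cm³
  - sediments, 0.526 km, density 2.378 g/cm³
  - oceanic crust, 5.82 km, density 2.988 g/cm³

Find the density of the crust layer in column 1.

Take the compensation level at the base of the deeper column (depth z_c below the surface of column 1) and equate Σ ρ_i t_i down to z_c; mantle fills any gap and the z_c terms cancel.
Column 1: 36×ρ + (z_c − 36)×3.33
Column 2: 3.96×0 + 3.18×1.024 + 0.526×2.378 + 5.82×2.988 + (z_c − 3.96 − 9.526)×3.33
The z_c×3.33 term appears on both sides and cancels. Collect the known terms of each column as K = Σ(ρt)_known − 3.33 × (depth of known layers): K_1 = 0 − 3.33×36 = −119.88; K_2 = 21.897308 − 3.33×(3.96 + 9.526) = −23.011072.
Balance: K_1 + 36×ρ = K_2, so ρ = (K_2 − K_1)/36 = 96.8689/36 = 2.69 g/cm³.

2.69 g/cm³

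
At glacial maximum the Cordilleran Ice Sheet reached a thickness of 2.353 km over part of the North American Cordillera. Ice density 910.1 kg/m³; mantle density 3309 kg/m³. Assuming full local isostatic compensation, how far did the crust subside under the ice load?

0.647 km

For local isostatic compensation: the ice load ρ_ice t is balanced by mantle displaced below, ρ_m s.
s = t ρ_ice / ρ_m = 2.353 km × 910.1/3309 = 0.647 km.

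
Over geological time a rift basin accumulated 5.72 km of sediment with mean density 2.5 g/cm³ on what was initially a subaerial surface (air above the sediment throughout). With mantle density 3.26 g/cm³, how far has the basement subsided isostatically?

4.39 km

Subaerial load: s = t ρ_sed / ρ_m = 5.72 km × 2.5/3.26 = 4.39 km.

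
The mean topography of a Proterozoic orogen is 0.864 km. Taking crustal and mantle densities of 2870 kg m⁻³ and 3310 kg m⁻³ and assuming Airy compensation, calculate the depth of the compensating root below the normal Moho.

Equating mass per unit area of the two columns: the weight of the topography is balanced by the buoyancy of the root, ρ_c h = (ρ_m − ρ_c) r.
r = h · ρ_c / (ρ_m − ρ_c) = 0.864 km × 2870 / (3310 − 2870) = 5.64 km.

5.64 km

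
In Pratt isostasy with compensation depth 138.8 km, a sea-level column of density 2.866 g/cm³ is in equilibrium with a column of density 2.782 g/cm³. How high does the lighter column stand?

ρ_ref D = ρ (D + h) → h = D (ρ_ref − ρ)/ρ.
h = 138.8 km × (2.866 − 2.782)/2.782 = 4.19 km.

4.19 km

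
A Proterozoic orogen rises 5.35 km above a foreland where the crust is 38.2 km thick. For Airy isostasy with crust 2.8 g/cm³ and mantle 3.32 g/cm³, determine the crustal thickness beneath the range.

Root depth r = h ρ_c / (ρ_m − ρ_c) = 5.35 km × 2.8 / 0.52 = 28.81 km.
Total thickness = T + h + r = 38.2 km + 5.35 km + 28.81 km = 72.4 km.

72.4 km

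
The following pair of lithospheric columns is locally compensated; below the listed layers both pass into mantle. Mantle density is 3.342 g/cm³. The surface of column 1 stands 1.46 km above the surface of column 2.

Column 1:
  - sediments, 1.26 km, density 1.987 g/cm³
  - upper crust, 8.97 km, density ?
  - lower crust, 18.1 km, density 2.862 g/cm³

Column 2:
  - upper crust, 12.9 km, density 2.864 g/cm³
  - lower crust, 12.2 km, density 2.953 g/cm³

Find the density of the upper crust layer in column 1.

2.74 g/cm³

Take the compensation level at the base of the deeper column (depth z_c below the surface of column 1) and equate Σ ρ_i t_i down to z_c; mantle fills any gap and the z_c terms cancel.
Column 1: 1.26×1.987 + 8.97×ρ + 18.1×2.862 + (z_c − 28.33)×3.342
Column 2: 1.46×0 + 12.9×2.864 + 12.2×2.953 + (z_c − 1.46 − 25.1)×3.342
The z_c×3.342 term appears on both sides and cancels. Collect the known terms of each column as K = Σ(ρt)_known − 3.342 × (depth of known layers): K_1 = 54.30582 − 3.342×28.33 = −40.37304; K_2 = 72.9722 − 3.342×(1.46 + 25.1) = −15.79132.
Balance: K_1 + 8.97×ρ = K_2, so ρ = (K_2 − K_1)/8.97 = 24.5817/8.97 = 2.74 g/cm³.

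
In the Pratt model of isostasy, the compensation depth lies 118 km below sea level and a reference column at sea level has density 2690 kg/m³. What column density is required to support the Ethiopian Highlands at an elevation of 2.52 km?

2630 kg/m³

Pratt balance: ρ_ref D = ρ (D + h).
ρ = ρ_ref D/(D + h) = 2690 × 118 km/(118 km + 2.52 km) = 2630 kg/m³.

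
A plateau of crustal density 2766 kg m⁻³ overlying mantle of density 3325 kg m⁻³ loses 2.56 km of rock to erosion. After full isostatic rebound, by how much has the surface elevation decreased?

Rebound u = e ρ_c/ρ_m = 2.56 km × 2766/3325 = 2.13 km.
Net surface drop = e − u = 2.56 km − 2.13 km = e (ρ_m − ρ_c)/ρ_m = 0.43 km.

0.43 km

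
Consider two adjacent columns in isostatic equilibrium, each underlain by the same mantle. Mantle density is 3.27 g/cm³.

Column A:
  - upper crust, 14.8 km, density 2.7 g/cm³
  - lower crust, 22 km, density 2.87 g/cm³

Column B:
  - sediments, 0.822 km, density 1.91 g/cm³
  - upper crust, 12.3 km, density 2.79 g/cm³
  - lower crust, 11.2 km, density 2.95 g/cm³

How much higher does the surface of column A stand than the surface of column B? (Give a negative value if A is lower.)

2.03 km

For any compensation level in the mantle, the mantle terms cancel and isostasy reduces to e = (Σt_A − Σt_B) − (Σ(ρt)_A − Σ(ρt)_B) / ρ_m.
Σt_A = 36.8 km; Σt_B = 24.322 km; Σ(ρt)_A = 103.1; Σ(ρt)_B = 68.92702 (in km·g/cm³).
e = (36.8 − 24.322) − (103.1 − 68.92702) / 3.27 = 2.03 km.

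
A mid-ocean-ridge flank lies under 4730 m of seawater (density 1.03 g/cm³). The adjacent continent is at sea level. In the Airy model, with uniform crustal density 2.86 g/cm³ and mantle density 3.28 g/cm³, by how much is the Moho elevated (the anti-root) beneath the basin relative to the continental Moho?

20600 m

Isostatic balance requires: replacing crust with seawater at the top is compensated by replacing crust with mantle at the base: d (ρ_c − ρ_w) = a (ρ_m − ρ_c).
a = d (ρ_c − ρ_w)/(ρ_m − ρ_c) = 4730 m × 1.83/0.42 = 20600 m.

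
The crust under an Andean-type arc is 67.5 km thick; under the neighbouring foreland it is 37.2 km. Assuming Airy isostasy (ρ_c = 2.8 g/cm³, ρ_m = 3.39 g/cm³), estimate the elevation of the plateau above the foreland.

5.27 km

Excess crust Δ = 67.5 km − 37.2 km = 30.3 km, split between elevation h and root r with h + r = Δ.
Airy balance ρ_c h = (ρ_m − ρ_c) r gives r = h ρ_c/(ρ_m − ρ_c), so h (1 + ρ_c/(ρ_m − ρ_c)) = Δ, i.e. h = Δ (ρ_m − ρ_c)/ρ_m.
h = 30.3 km × 0.59/3.39 = 5.27 km.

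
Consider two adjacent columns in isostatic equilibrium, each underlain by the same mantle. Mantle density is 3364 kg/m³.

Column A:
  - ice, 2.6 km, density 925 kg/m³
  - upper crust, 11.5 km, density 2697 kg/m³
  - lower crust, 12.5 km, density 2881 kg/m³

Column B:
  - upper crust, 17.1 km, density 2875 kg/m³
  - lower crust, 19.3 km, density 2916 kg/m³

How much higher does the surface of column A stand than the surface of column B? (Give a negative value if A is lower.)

For any compensation level in the mantle, the mantle terms cancel and isostasy reduces to e = (Σt_A − Σt_B) − (Σ(ρt)_A − Σ(ρt)_B) / ρ_m.
Σt_A = 26.6 km; Σt_B = 36.4 km; Σ(ρt)_A = 69433; Σ(ρt)_B = 105441.3 (in km·kg/m³).
e = (26.6 − 36.4) − (69433 − 105441.3) / 3364 = 0.904 km.

0.904 km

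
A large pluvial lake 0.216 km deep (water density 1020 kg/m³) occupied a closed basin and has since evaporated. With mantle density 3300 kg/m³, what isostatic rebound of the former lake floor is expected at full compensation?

u = d ρ_w/ρ_m = 0.216 km × 1020/3300 = 0.0668 km.

0.0668 km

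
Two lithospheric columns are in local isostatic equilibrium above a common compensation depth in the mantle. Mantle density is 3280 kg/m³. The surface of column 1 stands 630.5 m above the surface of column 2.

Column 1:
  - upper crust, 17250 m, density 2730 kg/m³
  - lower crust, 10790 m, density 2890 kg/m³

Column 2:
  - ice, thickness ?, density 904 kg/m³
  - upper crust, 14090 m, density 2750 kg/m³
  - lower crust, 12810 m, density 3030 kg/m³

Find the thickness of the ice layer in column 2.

403 m

Take the compensation level at the base of the deeper column (depth z_c below the surface of column 1) and equate Σ ρ_i t_i down to z_c; mantle fills any gap and the z_c terms cancel.
Column 1: 17250×2730 + 10790×2890 + (z_c − 28040)×3280
Column 2: 630.5×0 + x×904 + 14090×2750 + 12810×3030 + (z_c − 630.5 − 26900 − x)×3280
The z_c×3280 term appears on both sides and cancels. Collect the known terms of each column as K = Σ(ρt)_known − 3280 × (depth of known layers): K_1 = 78275600 − 3280×28040 = −13695600; K_2 = 77561800 − 3280×(630.5 + 26900) = −12738240.
Balance: K_1 = K_2 − x×(3280 − 904), so x = (K_2 − K_1)/(3280 − 904) = 957360/2376 = 403 m.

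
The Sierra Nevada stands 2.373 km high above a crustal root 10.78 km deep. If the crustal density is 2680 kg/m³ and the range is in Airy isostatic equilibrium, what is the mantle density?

3270 kg/m³

Airy balance: ρ_c h = (ρ_m − ρ_c) r → ρ_m = ρ_c (1 + h/r).
ρ_m = 2680 × (1 + 2.373 km/10.78 km) = 3270 kg/m³.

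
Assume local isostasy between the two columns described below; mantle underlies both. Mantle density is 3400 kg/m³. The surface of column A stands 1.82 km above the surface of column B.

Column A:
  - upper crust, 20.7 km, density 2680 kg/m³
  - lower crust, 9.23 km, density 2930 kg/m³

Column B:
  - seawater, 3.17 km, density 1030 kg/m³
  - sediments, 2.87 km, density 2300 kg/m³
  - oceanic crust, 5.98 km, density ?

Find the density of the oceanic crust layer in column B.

Take the compensation level at the base of the deeper column (depth z_c below the surface of column A) and equate Σ ρ_i t_i down to z_c; mantle fills any gap and the z_c terms cancel.
Column A: 20.7×2680 + 9.23×2930 + (z_c − 29.93)×3400
Column B: 1.82×0 + 3.17×1030 + 2.87×2300 + 5.98×ρ + (z_c − 1.82 − 12.02)×3400
The z_c×3400 term appears on both sides and cancels. Collect the known terms of each column as K = Σ(ρt)_known − 3400 × (depth of known layers): K_A = 82519.9 − 3400×29.93 = −19242.1; K_B = 9866.1 − 3400×(1.82 + 12.02) = −37189.9.
Balance: K_A = K_B + 5.98×ρ, so ρ = (K_A − K_B)/5.98 = 17947.8/5.98 = 3000 kg/m³.

3000 kg/m³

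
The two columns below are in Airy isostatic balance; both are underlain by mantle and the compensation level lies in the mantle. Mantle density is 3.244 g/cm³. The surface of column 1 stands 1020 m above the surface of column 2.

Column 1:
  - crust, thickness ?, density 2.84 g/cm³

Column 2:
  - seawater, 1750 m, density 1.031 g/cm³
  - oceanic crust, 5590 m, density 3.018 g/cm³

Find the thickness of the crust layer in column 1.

Take the compensation level at the base of the deeper column (depth z_c below the surface of column 1) and equate Σ ρ_i t_i down to z_c; mantle fills any gap and the z_c terms cancel.
Column 1: x×2.84 + (z_c − 0 − x)×3.244
Column 2: 1020×0 + 1750×1.031 + 5590×3.018 + (z_c − 1020 − 7340)×3.244
The z_c×3.244 term appears on both sides and cancels. Collect the known terms of each column as K = Σ(ρt)_known − 3.244 × (depth of known layers): K_1 = 0 − 3.244×0 = 0; K_2 = 18674.87 − 3.244×(1020 + 7340) = −8444.97.
Balance: K_1 − x×(3.244 − 2.84) = K_2, so x = (K_1 − K_2)/(3.244 − 2.84) = 8444.97/0.404 = 20900 m.

20900 m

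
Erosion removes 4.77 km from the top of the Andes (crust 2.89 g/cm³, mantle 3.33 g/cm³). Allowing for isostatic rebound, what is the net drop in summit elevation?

0.63 km

Rebound u = e ρ_c/ρ_m = 4.77 km × 2.89/3.33 = 4.14 km.
Net surface drop = e − u = 4.77 km − 4.14 km = e (ρ_m − ρ_c)/ρ_m = 0.63 km.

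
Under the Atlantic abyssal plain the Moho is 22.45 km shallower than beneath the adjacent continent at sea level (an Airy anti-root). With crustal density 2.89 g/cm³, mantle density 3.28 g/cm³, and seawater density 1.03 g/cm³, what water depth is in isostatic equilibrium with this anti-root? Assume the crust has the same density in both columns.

Replacing a thickness d of crust by seawater at the top must be balanced by replacing crust with mantle at the base: d (ρ_c − ρ_w) = a (ρ_m − ρ_c).
d = a (ρ_m − ρ_c)/(ρ_c − ρ_w) = 22.45 km × 0.39/1.86 = 4.71 km.

4.71 km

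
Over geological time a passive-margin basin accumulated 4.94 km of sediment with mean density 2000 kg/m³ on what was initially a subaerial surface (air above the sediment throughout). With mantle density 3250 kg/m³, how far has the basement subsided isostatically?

3.04 km

Subaerial load: s = t ρ_sed / ρ_m = 4.94 km × 2000/3250 = 3.04 km.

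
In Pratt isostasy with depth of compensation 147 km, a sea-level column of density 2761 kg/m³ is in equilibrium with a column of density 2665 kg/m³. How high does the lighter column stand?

5.3 km

ρ_ref D = ρ (D + h) → h = D (ρ_ref − ρ)/ρ.
h = 147 km × (2761 − 2665)/2665 = 5.3 km.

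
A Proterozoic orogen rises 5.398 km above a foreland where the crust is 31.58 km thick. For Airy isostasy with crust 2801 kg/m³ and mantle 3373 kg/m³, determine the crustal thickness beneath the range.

Root depth r = h ρ_c / (ρ_m − ρ_c) = 5.398 km × 2801 / 572 = 26.43 km.
Total thickness = T + h + r = 31.58 km + 5.398 km + 26.43 km = 63.4 km.

63.4 km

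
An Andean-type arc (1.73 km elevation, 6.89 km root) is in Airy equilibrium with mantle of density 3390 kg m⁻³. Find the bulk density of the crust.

ρ_c h = (ρ_m − ρ_c) r → ρ_c (h + r) = ρ_m r → ρ_c = ρ_m r / (h + r).
ρ_c = 3390 × 6.89 km / (1.73 km + 6.89 km) = 2710 kg m⁻³.

2710 kg m⁻³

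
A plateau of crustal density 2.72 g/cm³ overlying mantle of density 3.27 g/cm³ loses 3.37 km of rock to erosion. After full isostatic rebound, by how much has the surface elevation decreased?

Rebound u = e ρ_c/ρ_m = 3.37 km × 2.72/3.27 = 2.803 km.
Net surface drop = e − u = 3.37 km − 2.803 km = e (ρ_m − ρ_c)/ρ_m = 0.567 km.

0.567 km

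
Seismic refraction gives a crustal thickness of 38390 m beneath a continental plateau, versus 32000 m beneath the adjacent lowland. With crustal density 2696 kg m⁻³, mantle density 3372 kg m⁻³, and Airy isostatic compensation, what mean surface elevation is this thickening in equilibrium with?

Excess crust Δ = 38390 m − 32000 m = 6390 m, split between elevation h and root r with h + r = Δ.
Airy balance ρ_c h = (ρ_m − ρ_c) r gives r = h ρ_c/(ρ_m − ρ_c), so h (1 + ρ_c/(ρ_m − ρ_c)) = Δ, i.e. h = Δ (ρ_m − ρ_c)/ρ_m.
h = 6390 m × 676/3372 = 1280 m.

1280 m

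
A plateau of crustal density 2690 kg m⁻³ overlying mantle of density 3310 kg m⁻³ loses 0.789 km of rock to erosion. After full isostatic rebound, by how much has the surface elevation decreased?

0.148 km

Rebound u = e ρ_c/ρ_m = 0.789 km × 2690/3310 = 0.6412 km.
Net surface drop = e − u = 0.789 km − 0.6412 km = e (ρ_m − ρ_c)/ρ_m = 0.148 km.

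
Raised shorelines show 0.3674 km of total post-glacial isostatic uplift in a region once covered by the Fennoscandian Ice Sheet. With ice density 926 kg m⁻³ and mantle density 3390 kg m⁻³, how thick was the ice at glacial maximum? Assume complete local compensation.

1.35 km

u = t ρ_ice/ρ_m → t = u ρ_m/ρ_ice = 0.3674 km × 3390/926 = 1.35 km.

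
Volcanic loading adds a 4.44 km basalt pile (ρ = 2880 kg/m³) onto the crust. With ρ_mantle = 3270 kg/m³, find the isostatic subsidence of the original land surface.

Subaerial loading: s = t ρ_load / ρ_m.
s = 4.44 km × 2880/3270 = 3.91 km.

3.91 km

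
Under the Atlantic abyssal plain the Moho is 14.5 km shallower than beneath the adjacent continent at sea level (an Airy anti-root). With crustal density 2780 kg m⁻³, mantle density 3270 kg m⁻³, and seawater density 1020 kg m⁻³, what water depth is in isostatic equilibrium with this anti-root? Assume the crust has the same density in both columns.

4.04 km

Replacing a thickness d of crust by seawater at the top must be balanced by replacing crust with mantle at the base: d (ρ_c − ρ_w) = a (ρ_m − ρ_c).
d = a (ρ_m − ρ_c)/(ρ_c − ρ_w) = 14.5 km × 490/1760 = 4.04 km.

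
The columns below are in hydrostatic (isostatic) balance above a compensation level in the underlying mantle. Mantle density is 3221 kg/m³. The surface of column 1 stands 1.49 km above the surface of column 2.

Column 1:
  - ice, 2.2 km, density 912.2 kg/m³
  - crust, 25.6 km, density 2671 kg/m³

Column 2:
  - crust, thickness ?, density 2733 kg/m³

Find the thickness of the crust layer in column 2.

29.4 km

Take the compensation level at the base of the deeper column (depth z_c below the surface of column 1) and equate Σ ρ_i t_i down to z_c; mantle fills any gap and the z_c terms cancel.
Column 1: 2.2×912.2 + 25.6×2671 + (z_c − 27.8)×3221
Column 2: 1.49×0 + x×2733 + (z_c − 1.49 − 0 − x)×3221
The z_c×3221 term appears on both sides and cancels. Collect the known terms of each column as K = Σ(ρt)_known − 3221 × (depth of known layers): K_1 = 70384.44 − 3221×27.8 = −19159.36; K_2 = 0 − 3221×(1.49 + 0) = −4799.29.
Balance: K_1 = K_2 − x×(3221 − 2733), so x = (K_2 − K_1)/(3221 − 2733) = 14360.1/488 = 29.4 km.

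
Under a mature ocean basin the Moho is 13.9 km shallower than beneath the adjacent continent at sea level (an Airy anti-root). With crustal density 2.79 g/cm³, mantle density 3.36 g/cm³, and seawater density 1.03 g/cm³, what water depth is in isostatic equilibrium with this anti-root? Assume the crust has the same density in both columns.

Replacing a thickness d of crust by seawater at the top must be balanced by replacing crust with mantle at the base: d (ρ_c − ρ_w) = a (ρ_m − ρ_c).
d = a (ρ_m − ρ_c)/(ρ_c − ρ_w) = 13.9 km × 0.57/1.76 = 4.5 km.

4.5 km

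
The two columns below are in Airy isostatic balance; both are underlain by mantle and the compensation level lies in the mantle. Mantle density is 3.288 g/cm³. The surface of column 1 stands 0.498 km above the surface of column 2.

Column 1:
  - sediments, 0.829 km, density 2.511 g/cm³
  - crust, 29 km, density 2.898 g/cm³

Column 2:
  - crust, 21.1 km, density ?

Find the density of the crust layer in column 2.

Take the compensation level at the base of the deeper column (depth z_c below the surface of column 1) and equate Σ ρ_i t_i down to z_c; mantle fills any gap and the z_c terms cancel.
Column 1: 0.829×2.511 + 29×2.898 + (z_c − 29.829)×3.288
Column 2: 0.498×0 + 21.1×ρ + (z_c − 0.498 − 21.1)×3.288
The z_c×3.288 term appears on both sides and cancels. Collect the known terms of each column as K = Σ(ρt)_known − 3.288 × (depth of known layers): K_1 = 86.123619 − 3.288×29.829 = −11.954133; K_2 = 0 − 3.288×(0.498 + 21.1) = −71.014224.
Balance: K_1 = K_2 + 21.1×ρ, so ρ = (K_1 − K_2)/21.1 = 59.0601/21.1 = 2.8 g/cm³.

2.8 g/cm³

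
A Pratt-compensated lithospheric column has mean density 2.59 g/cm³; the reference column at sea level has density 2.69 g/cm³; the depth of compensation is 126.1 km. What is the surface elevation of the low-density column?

ρ_ref D = ρ (D + h) → h = D (ρ_ref − ρ)/ρ.
h = 126.1 km × (2.69 − 2.59)/2.59 = 4.87 km.

4.87 km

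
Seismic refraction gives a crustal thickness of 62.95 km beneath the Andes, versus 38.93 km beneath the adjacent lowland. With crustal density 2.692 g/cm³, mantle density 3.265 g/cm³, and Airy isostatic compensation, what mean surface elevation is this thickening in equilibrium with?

Excess crust Δ = 62.95 km − 38.93 km = 24.02 km, split between elevation h and root r with h + r = Δ.
Airy balance ρ_c h = (ρ_m − ρ_c) r gives r = h ρ_c/(ρ_m − ρ_c), so h (1 + ρ_c/(ρ_m − ρ_c)) = Δ, i.e. h = Δ (ρ_m − ρ_c)/ρ_m.
h = 24.02 km × 0.573/3.265 = 4.22 km.

4.22 km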